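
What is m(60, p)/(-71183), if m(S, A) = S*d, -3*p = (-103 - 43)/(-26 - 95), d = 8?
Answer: -480/71183 ≈ -0.0067432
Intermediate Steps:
p = -146/363 (p = -(-103 - 43)/(3*(-26 - 95)) = -(-146)/(3*(-121)) = -(-146)*(-1)/(3*121) = -1/3*146/121 = -146/363 ≈ -0.40220)
m(S, A) = 8*S (m(S, A) = S*8 = 8*S)
m(60, p)/(-71183) = (8*60)/(-71183) = 480*(-1/71183) = -480/71183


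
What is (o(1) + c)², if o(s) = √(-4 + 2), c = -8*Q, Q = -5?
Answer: (40 + I*√2)² ≈ 1598.0 + 113.14*I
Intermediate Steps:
c = 40 (c = -8*(-5) = 40)
o(s) = I*√2 (o(s) = √(-2) = I*√2)
(o(1) + c)² = (I*√2 + 40)² = (40 + I*√2)²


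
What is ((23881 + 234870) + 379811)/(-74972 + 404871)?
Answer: 638562/329899 ≈ 1.9356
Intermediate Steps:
((23881 + 234870) + 379811)/(-74972 + 404871) = (258751 + 379811)/329899 = 638562*(1/329899) = 638562/329899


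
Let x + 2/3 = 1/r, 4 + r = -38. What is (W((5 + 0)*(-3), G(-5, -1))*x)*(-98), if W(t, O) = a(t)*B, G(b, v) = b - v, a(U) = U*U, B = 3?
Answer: 45675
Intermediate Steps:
a(U) = U**2
W(t, O) = 3*t**2 (W(t, O) = t**2*3 = 3*t**2)
r = -42 (r = -4 - 38 = -42)
x = -29/42 (x = -2/3 + 1/(-42) = -2/3 - 1/42 = -29/42 ≈ -0.69048)
(W((5 + 0)*(-3), G(-5, -1))*x)*(-98) = ((3*((5 + 0)*(-3))**2)*(-29/42))*(-98) = ((3*(5*(-3))**2)*(-29/42))*(-98) = ((3*(-15)**2)*(-29/42))*(-98) = ((3*225)*(-29/42))*(-98) = (675*(-29/42))*(-98) = -6525/14*(-98) = 45675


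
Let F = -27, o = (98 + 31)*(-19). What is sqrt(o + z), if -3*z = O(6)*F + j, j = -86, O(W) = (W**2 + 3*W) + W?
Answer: I*sqrt(16941)/3 ≈ 43.386*I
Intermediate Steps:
O(W) = W**2 + 4*W
o = -2451 (o = 129*(-19) = -2451)
z = 1706/3 (z = -((6*(4 + 6))*(-27) - 86)/3 = -((6*10)*(-27) - 86)/3 = -(60*(-27) - 86)/3 = -(-1620 - 86)/3 = -1/3*(-1706) = 1706/3 ≈ 568.67)
sqrt(o + z) = sqrt(-2451 + 1706/3) = sqrt(-5647/3) = I*sqrt(16941)/3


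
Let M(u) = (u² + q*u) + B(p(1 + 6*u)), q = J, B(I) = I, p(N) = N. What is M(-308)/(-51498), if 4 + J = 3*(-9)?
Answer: -102565/51498 ≈ -1.9916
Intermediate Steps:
J = -31 (J = -4 + 3*(-9) = -4 - 27 = -31)
q = -31
M(u) = 1 + u² - 25*u (M(u) = (u² - 31*u) + (1 + 6*u) = 1 + u² - 25*u)
M(-308)/(-51498) = (1 + (-308)² - 25*(-308))/(-51498) = (1 + 94864 + 7700)*(-1/51498) = 102565*(-1/51498) = -102565/51498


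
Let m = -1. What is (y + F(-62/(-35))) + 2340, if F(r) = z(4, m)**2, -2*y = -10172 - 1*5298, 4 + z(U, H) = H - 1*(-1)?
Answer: 10091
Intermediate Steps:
z(U, H) = -3 + H (z(U, H) = -4 + (H - 1*(-1)) = -4 + (H + 1) = -4 + (1 + H) = -3 + H)
y = 7735 (y = -(-10172 - 1*5298)/2 = -(-10172 - 5298)/2 = -1/2*(-15470) = 7735)
F(r) = 16 (F(r) = (-3 - 1)**2 = (-4)**2 = 16)
(y + F(-62/(-35))) + 2340 = (7735 + 16) + 2340 = 7751 + 2340 = 10091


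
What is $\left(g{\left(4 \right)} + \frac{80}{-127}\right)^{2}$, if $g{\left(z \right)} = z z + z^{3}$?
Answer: $\frac{101606400}{16129} \approx 6299.6$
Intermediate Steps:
$g{\left(z \right)} = z^{2} + z^{3}$
$\left(g{\left(4 \right)} + \frac{80}{-127}\right)^{2} = \left(4^{2} \left(1 + 4\right) + \frac{80}{-127}\right)^{2} = \left(16 \cdot 5 + 80 \left(- \frac{1}{127}\right)\right)^{2} = \left(80 - \frac{80}{127}\right)^{2} = \left(\frac{10080}{127}\right)^{2} = \frac{101606400}{16129}$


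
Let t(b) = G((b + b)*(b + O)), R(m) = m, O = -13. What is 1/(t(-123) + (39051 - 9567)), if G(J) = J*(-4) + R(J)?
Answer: -1/70884 ≈ -1.4108e-5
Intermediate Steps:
G(J) = -3*J (G(J) = J*(-4) + J = -4*J + J = -3*J)
t(b) = -6*b*(-13 + b) (t(b) = -3*(b + b)*(b - 13) = -3*2*b*(-13 + b) = -6*b*(-13 + b))
1/(t(-123) + (39051 - 9567)) = 1/(6*(-123)*(13 - 1*(-123)) + (39051 - 9567)) = 1/(6*(-123)*(13 + 123) + 29484) = 1/(6*(-123)*136 + 29484) = 1/(-100368 + 29484) = 1/(-70884) = -1/70884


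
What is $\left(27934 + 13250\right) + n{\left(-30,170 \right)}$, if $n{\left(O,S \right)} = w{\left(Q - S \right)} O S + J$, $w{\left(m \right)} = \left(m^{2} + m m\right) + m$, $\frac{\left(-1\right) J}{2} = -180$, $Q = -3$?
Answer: $-304351956$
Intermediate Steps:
$J = 360$ ($J = \left(-2\right) \left(-180\right) = 360$)
$w{\left(m \right)} = m + 2 m^{2}$ ($w{\left(m \right)} = \left(m^{2} + m^{2}\right) + m = 2 m^{2} + m = m + 2 m^{2}$)
$n{\left(O,S \right)} = 360 + O S \left(-5 - 2 S\right) \left(-3 - S\right)$ ($n{\left(O,S \right)} = \left(-3 - S\right) \left(1 + 2 \left(-3 - S\right)\right) O S + 360 = \left(-3 - S\right) \left(1 - \left(6 + 2 S\right)\right) O S + 360 = \left(-3 - S\right) \left(-5 - 2 S\right) O S + 360 = \left(-5 - 2 S\right) \left(-3 - S\right) O S + 360 = O \left(-5 - 2 S\right) \left(-3 - S\right) S + 360 = O S \left(-5 - 2 S\right) \left(-3 - S\right) + 360 = 360 + O S \left(-5 - 2 S\right) \left(-3 - S\right)$)
$\left(27934 + 13250\right) + n{\left(-30,170 \right)} = \left(27934 + 13250\right) + \left(360 - 5100 \left(3 + 170\right) \left(5 + 2 \cdot 170\right)\right) = 41184 + \left(360 - 5100 \cdot 173 \left(5 + 340\right)\right) = 41184 + \left(360 - 5100 \cdot 173 \cdot 345\right) = 41184 + \left(360 - 304393500\right) = 41184 - 304393140 = -304351956$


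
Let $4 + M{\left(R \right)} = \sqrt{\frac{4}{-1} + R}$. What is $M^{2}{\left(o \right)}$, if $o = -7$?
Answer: $\left(4 - i \sqrt{11}\right)^{2} \approx 5.0 - 26.533 i$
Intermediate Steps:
$M{\left(R \right)} = -4 + \sqrt{-4 + R}$ ($M{\left(R \right)} = -4 + \sqrt{\frac{4}{-1} + R} = -4 + \sqrt{4 \left(-1\right) + R} = -4 + \sqrt{-4 + R}$)
$M^{2}{\left(o \right)} = \left(-4 + \sqrt{-4 - 7}\right)^{2} = \left(-4 + \sqrt{-11}\right)^{2} = \left(-4 + i \sqrt{11}\right)^{2}$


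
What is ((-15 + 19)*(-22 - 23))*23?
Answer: -4140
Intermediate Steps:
((-15 + 19)*(-22 - 23))*23 = (4*(-45))*23 = -180*23 = -4140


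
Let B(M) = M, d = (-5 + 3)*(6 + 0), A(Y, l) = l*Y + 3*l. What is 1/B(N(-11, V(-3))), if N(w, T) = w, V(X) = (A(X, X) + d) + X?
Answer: -1/11 ≈ -0.090909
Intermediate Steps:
A(Y, l) = 3*l + Y*l (A(Y, l) = Y*l + 3*l = 3*l + Y*l)
d = -12 (d = -2*6 = -12)
V(X) = -12 + X + X*(3 + X) (V(X) = (X*(3 + X) - 12) + X = (-12 + X*(3 + X)) + X = -12 + X + X*(3 + X))
1/B(N(-11, V(-3))) = 1/(-11) = -1/11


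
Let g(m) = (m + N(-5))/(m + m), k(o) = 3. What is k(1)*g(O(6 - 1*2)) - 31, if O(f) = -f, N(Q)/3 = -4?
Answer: -25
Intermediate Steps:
N(Q) = -12 (N(Q) = 3*(-4) = -12)
g(m) = (-12 + m)/(2*m) (g(m) = (m - 12)/(m + m) = (-12 + m)/((2*m)) = (-12 + m)*(1/(2*m)) = (-12 + m)/(2*m))
k(1)*g(O(6 - 1*2)) - 31 = 3*((-12 - (6 - 1*2))/(2*((-(6 - 1*2))))) - 31 = 3*((-12 - (6 - 2))/(2*((-(6 - 2))))) - 31 = 3*((-12 - 1*4)/(2*((-1*4)))) - 31 = 3*((1/2)*(-12 - 4)/(-4)) - 31 = 3*((1/2)*(-1/4)*(-16)) - 31 = 3*2 - 31 = 6 - 31 = -25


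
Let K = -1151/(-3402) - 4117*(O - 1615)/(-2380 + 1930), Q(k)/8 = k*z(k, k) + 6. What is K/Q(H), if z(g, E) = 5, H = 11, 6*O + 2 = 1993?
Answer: -1996839779/83008800 ≈ -24.056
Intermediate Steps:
O = 1991/6 (O = -⅓ + (⅙)*1993 = -⅓ + 1993/6 = 1991/6 ≈ 331.83)
Q(k) = 48 + 40*k (Q(k) = 8*(k*5 + 6) = 8*(5*k + 6) = 8*(6 + 5*k) = 48 + 40*k)
K = -1996839779/170100 (K = -1151/(-3402) - 4117*(1991/6 - 1615)/(-2380 + 1930) = -1151*(-1/3402) - 4117/((-450/(-7699/6))) = 1151/3402 - 4117/((-450*(-6/7699))) = 1151/3402 - 4117/2700/7699 = 1151/3402 - 4117*7699/2700 = 1151/3402 - 31696783/2700 = -1996839779/170100 ≈ -11739.)
K/Q(H) = -1996839779/(170100*(48 + 40*11)) = -1996839779/(170100*(48 + 440)) = -1996839779/170100/488 = -1996839779/170100*1/488 = -1996839779/83008800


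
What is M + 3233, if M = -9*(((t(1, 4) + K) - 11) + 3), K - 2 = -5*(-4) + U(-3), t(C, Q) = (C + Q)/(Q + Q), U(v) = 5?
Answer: 24451/8 ≈ 3056.4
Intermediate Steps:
t(C, Q) = (C + Q)/(2*Q) (t(C, Q) = (C + Q)/((2*Q)) = (C + Q)*(1/(2*Q)) = (C + Q)/(2*Q))
K = 27 (K = 2 + (-5*(-4) + 5) = 2 + (20 + 5) = 2 + 25 = 27)
M = -1413/8 (M = -9*((((½)*(1 + 4)/4 + 27) - 11) + 3) = -9*((((½)*(¼)*5 + 27) - 11) + 3) = -9*(((5/8 + 27) - 11) + 3) = -9*((221/8 - 11) + 3) = -9*(133/8 + 3) = -9*157/8 = -1413/8 ≈ -176.63)
M + 3233 = -1413/8 + 3233 = 24451/8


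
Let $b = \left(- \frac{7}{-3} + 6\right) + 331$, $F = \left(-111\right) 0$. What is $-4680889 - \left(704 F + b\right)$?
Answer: $- \frac{14043685}{3} \approx -4.6812 \cdot 10^{6}$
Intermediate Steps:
$F = 0$
$b = \frac{1018}{3}$ ($b = \left(\left(-7\right) \left(- \frac{1}{3}\right) + 6\right) + 331 = \left(\frac{7}{3} + 6\right) + 331 = \frac{25}{3} + 331 = \frac{1018}{3} \approx 339.33$)
$-4680889 - \left(704 F + b\right) = -4680889 - \left(704 \cdot 0 + \frac{1018}{3}\right) = -4680889 - \left(0 + \frac{1018}{3}\right) = -4680889 - \frac{1018}{3} = - \frac{14043685}{3}$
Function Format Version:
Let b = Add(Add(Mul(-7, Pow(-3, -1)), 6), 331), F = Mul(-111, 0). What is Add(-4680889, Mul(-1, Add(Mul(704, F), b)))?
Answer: Rational(-14043685, 3) ≈ -4.6812e+6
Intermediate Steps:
F = 0
b = Rational(1018, 3) (b = Add(Add(Mul(-7, Rational(-1, 3)), 6), 331) = Add(Add(Rational(7, 3), 6), 331) = Add(Rational(25, 3), 331) = Rational(1018, 3) ≈ 339.33)
Add(-4680889, Mul(-1, Add(Mul(704, F), b))) = Add(-4680889, Mul(-1, Add(Mul(704, 0), Rational(1018, 3)))) = Add(-4680889, Mul(-1, Add(0, Rational(1018, 3)))) = Add(-4680889, Mul(-1, Rational(1018, 3))) = Add(-4680889, Rational(-1018, 3)) = Rational(-14043685, 3)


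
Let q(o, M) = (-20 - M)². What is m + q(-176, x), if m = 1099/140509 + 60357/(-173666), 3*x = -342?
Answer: 3036684025355/343685014 ≈ 8835.7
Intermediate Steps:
x = -114 (x = (⅓)*(-342) = -114)
m = -116758349/343685014 (m = 1099*(1/140509) + 60357*(-1/173666) = 1099/140509 - 60357/173666 = -116758349/343685014 ≈ -0.33973)
m + q(-176, x) = -116758349/343685014 + (20 - 114)² = -116758349/343685014 + (-94)² = -116758349/343685014 + 8836 = 3036684025355/343685014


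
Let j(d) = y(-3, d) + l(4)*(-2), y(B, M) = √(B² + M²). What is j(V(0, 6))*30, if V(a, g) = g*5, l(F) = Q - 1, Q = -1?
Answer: 120 + 90*√101 ≈ 1024.5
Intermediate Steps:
l(F) = -2 (l(F) = -1 - 1 = -2)
V(a, g) = 5*g
j(d) = 4 + √(9 + d²) (j(d) = √((-3)² + d²) - 2*(-2) = √(9 + d²) + 4 = 4 + √(9 + d²))
j(V(0, 6))*30 = (4 + √(9 + (5*6)²))*30 = (4 + √(9 + 30²))*30 = (4 + √(9 + 900))*30 = (4 + √909)*30 = (4 + 3*√101)*30 = 120 + 90*√101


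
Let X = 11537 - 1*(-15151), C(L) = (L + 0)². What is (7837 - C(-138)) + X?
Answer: 15481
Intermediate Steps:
C(L) = L²
X = 26688 (X = 11537 + 15151 = 26688)
(7837 - C(-138)) + X = (7837 - 1*(-138)²) + 26688 = (7837 - 1*19044) + 26688 = (7837 - 19044) + 26688 = -11207 + 26688 = 15481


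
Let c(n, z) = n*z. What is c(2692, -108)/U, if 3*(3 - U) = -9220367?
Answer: -109026/1152547 ≈ -0.094596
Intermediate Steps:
U = 9220376/3 (U = 3 - 1/3*(-9220367) = 3 + 9220367/3 = 9220376/3 ≈ 3.0735e+6)
c(2692, -108)/U = (2692*(-108))/(9220376/3) = -290736*3/9220376 = -109026/1152547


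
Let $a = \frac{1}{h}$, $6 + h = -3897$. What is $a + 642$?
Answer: $\frac{2505725}{3903} \approx 642.0$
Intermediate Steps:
$h = -3903$ ($h = -6 - 3897 = -3903$)
$a = - \frac{1}{3903}$ ($a = \frac{1}{-3903} = - \frac{1}{3903} \approx -0.00025621$)
$a + 642 = - \frac{1}{3903} + 642 = \frac{2505725}{3903}$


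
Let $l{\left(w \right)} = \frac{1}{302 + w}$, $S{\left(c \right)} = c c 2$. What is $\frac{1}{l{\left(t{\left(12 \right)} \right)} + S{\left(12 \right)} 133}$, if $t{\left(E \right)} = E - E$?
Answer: $\frac{302}{11567809} \approx 2.6107 \cdot 10^{-5}$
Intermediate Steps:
$S{\left(c \right)} = 2 c^{2}$ ($S{\left(c \right)} = c^{2} \cdot 2 = 2 c^{2}$)
$t{\left(E \right)} = 0$
$\frac{1}{l{\left(t{\left(12 \right)} \right)} + S{\left(12 \right)} 133} = \frac{1}{\frac{1}{302 + 0} + 2 \cdot 12^{2} \cdot 133} = \frac{1}{\frac{1}{302} + 2 \cdot 144 \cdot 133} = \frac{1}{\frac{1}{302} + 288 \cdot 133} = \frac{1}{\frac{1}{302} + 38304} = \frac{1}{\frac{11567809}{302}} = \frac{302}{11567809}$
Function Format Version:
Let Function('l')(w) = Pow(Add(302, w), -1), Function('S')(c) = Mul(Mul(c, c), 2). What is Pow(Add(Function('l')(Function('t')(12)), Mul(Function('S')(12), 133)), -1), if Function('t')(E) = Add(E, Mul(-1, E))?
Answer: Rational(302, 11567809) ≈ 2.6107e-5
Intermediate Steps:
Function('S')(c) = Mul(2, Pow(c, 2)) (Function('S')(c) = Mul(Pow(c, 2), 2) = Mul(2, Pow(c, 2)))
Function('t')(E) = 0
Pow(Add(Function('l')(Function('t')(12)), Mul(Function('S')(12), 133)), -1) = Pow(Add(Pow(Add(302, 0), -1), Mul(Mul(2, Pow(12, 2)), 133)), -1) = Pow(Add(Pow(302, -1), Mul(Mul(2, 144), 133)), -1) = Pow(Add(Rational(1, 302), Mul(288, 133)), -1) = Pow(Add(Rational(1, 302), 38304), -1) = Pow(Rational(11567809, 302), -1) = Rational(302, 11567809)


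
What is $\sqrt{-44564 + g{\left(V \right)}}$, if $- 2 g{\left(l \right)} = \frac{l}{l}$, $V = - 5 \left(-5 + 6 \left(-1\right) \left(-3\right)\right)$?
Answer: $\frac{i \sqrt{178258}}{2} \approx 211.1 i$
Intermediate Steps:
$V = -65$ ($V = - 5 \left(-5 - -18\right) = - 5 \left(-5 + 18\right) = \left(-5\right) 13 = -65$)
$g{\left(l \right)} = - \frac{1}{2}$ ($g{\left(l \right)} = - \frac{l \frac{1}{l}}{2} = \left(- \frac{1}{2}\right) 1 = - \frac{1}{2}$)
$\sqrt{-44564 + g{\left(V \right)}} = \sqrt{-44564 - \frac{1}{2}} = \sqrt{- \frac{89129}{2}} = \frac{i \sqrt{178258}}{2}$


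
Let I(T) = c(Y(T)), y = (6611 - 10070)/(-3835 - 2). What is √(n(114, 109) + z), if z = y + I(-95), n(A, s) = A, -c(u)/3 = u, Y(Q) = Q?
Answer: √654175246/1279 ≈ 19.998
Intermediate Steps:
c(u) = -3*u
y = 1153/1279 (y = -3459/(-3837) = -3459*(-1/3837) = 1153/1279 ≈ 0.90149)
I(T) = -3*T
z = 365668/1279 (z = 1153/1279 - 3*(-95) = 1153/1279 + 285 = 365668/1279 ≈ 285.90)
√(n(114, 109) + z) = √(114 + 365668/1279) = √(511474/1279) = √654175246/1279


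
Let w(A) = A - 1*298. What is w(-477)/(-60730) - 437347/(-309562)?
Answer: 1339999693/939985013 ≈ 1.4256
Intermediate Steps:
w(A) = -298 + A (w(A) = A - 298 = -298 + A)
w(-477)/(-60730) - 437347/(-309562) = (-298 - 477)/(-60730) - 437347/(-309562) = -775*(-1/60730) - 437347*(-1/309562) = 155/12146 + 437347/309562 = 1339999693/939985013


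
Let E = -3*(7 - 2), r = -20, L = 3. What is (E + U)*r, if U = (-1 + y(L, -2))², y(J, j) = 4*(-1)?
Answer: -200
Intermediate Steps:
y(J, j) = -4
U = 25 (U = (-1 - 4)² = (-5)² = 25)
E = -15 (E = -3*5 = -15)
(E + U)*r = (-15 + 25)*(-20) = 10*(-20) = -200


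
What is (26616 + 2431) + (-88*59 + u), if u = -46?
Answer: 23809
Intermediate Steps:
(26616 + 2431) + (-88*59 + u) = (26616 + 2431) + (-88*59 - 46) = 29047 + (-5192 - 46) = 29047 - 5238 = 23809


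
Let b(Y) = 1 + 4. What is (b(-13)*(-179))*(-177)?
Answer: 158415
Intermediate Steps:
b(Y) = 5
(b(-13)*(-179))*(-177) = (5*(-179))*(-177) = -895*(-177) = 158415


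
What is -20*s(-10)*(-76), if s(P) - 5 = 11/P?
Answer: 5928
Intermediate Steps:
s(P) = 5 + 11/P
-20*s(-10)*(-76) = -20*(5 + 11/(-10))*(-76) = -20*(5 + 11*(-⅒))*(-76) = -20*(5 - 11/10)*(-76) = -20*39/10*(-76) = -78*(-76) = 5928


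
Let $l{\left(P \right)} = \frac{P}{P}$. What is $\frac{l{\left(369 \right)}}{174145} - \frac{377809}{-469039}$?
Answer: $\frac{65794017344}{81680796655} \approx 0.8055$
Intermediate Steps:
$l{\left(P \right)} = 1$
$\frac{l{\left(369 \right)}}{174145} - \frac{377809}{-469039} = 1 \cdot \frac{1}{174145} - \frac{377809}{-469039} = 1 \cdot \frac{1}{174145} - - \frac{377809}{469039} = \frac{1}{174145} + \frac{377809}{469039} = \frac{65794017344}{81680796655}$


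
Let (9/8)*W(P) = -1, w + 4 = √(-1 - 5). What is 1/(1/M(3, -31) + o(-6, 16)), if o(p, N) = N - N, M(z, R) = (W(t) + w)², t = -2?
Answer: 1450/81 - 88*I*√6/9 ≈ 17.901 - 23.951*I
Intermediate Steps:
w = -4 + I*√6 (w = -4 + √(-1 - 5) = -4 + √(-6) = -4 + I*√6 ≈ -4.0 + 2.4495*I)
W(P) = -8/9 (W(P) = (8/9)*(-1) = -8/9)
M(z, R) = (-44/9 + I*√6)² (M(z, R) = (-8/9 + (-4 + I*√6))² = (-44/9 + I*√6)²)
o(p, N) = 0
1/(1/M(3, -31) + o(-6, 16)) = 1/(1/(1450/81 - 88*I*√6/9) + 0) = 1/(1/(1450/81 - 88*I*√6/9)) = 1450/81 - 88*I*√6/9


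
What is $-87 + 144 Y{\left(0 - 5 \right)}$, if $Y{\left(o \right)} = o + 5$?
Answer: $-87$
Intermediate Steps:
$Y{\left(o \right)} = 5 + o$
$-87 + 144 Y{\left(0 - 5 \right)} = -87 + 144 \left(5 + \left(0 - 5\right)\right) = -87 + 144 \left(5 - 5\right) = -87 + 144 \cdot 0 = -87 + 0 = -87$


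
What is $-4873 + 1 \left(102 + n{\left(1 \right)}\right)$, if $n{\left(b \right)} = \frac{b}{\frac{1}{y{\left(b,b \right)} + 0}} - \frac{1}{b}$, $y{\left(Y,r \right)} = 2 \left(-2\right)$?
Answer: $-4776$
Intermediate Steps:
$y{\left(Y,r \right)} = -4$
$n{\left(b \right)} = - \frac{1}{b} - 4 b$ ($n{\left(b \right)} = \frac{b}{\frac{1}{-4 + 0}} - \frac{1}{b} = \frac{b}{\frac{1}{-4}} - \frac{1}{b} = \frac{b}{- \frac{1}{4}} - \frac{1}{b} = b \left(-4\right) - \frac{1}{b} = - 4 b - \frac{1}{b} = - \frac{1}{b} - 4 b$)
$-4873 + 1 \left(102 + n{\left(1 \right)}\right) = -4873 + 1 \left(102 - 5\right) = -4873 + 1 \cdot 97 = -4873 + 97 = -4776$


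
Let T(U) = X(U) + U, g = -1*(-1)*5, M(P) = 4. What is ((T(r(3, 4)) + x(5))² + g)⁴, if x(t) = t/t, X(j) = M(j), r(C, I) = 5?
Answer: 121550625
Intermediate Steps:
X(j) = 4
x(t) = 1
g = 5 (g = 1*5 = 5)
T(U) = 4 + U
((T(r(3, 4)) + x(5))² + g)⁴ = (((4 + 5) + 1)² + 5)⁴ = ((9 + 1)² + 5)⁴ = (10² + 5)⁴ = (100 + 5)⁴ = 105⁴ = 121550625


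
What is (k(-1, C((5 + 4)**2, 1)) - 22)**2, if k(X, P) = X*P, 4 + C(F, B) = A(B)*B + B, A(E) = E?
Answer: 400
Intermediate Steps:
C(F, B) = -4 + B + B**2 (C(F, B) = -4 + (B*B + B) = -4 + (B**2 + B) = -4 + (B + B**2) = -4 + B + B**2)
k(X, P) = P*X
(k(-1, C((5 + 4)**2, 1)) - 22)**2 = ((-4 + 1 + 1**2)*(-1) - 22)**2 = ((-4 + 1 + 1)*(-1) - 22)**2 = (-2*(-1) - 22)**2 = (2 - 22)**2 = (-20)**2 = 400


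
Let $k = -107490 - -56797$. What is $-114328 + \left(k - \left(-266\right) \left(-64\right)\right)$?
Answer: $-182045$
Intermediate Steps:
$k = -50693$ ($k = -107490 + 56797 = -50693$)
$-114328 + \left(k - \left(-266\right) \left(-64\right)\right) = -114328 - \left(50693 - -17024\right) = -114328 - 67717 = -182045$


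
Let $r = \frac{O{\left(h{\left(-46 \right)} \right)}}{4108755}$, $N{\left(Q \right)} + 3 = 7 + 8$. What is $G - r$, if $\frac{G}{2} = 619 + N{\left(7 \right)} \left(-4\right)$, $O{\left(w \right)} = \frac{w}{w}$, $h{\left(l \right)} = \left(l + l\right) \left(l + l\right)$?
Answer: $\frac{4692198209}{4108755} \approx 1142.0$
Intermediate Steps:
$N{\left(Q \right)} = 12$ ($N{\left(Q \right)} = -3 + \left(7 + 8\right) = -3 + 15 = 12$)
$h{\left(l \right)} = 4 l^{2}$ ($h{\left(l \right)} = 2 l 2 l = 4 l^{2}$)
$O{\left(w \right)} = 1$
$G = 1142$ ($G = 2 \left(619 + 12 \left(-4\right)\right) = 2 \left(619 - 48\right) = 2 \cdot 571 = 1142$)
$r = \frac{1}{4108755}$ ($r = 1 \cdot \frac{1}{4108755} = \frac{1}{4108755} \approx 2.4338 \cdot 10^{-7}$)
$G - r = 1142 - \frac{1}{4108755} = \frac{4692198209}{4108755}$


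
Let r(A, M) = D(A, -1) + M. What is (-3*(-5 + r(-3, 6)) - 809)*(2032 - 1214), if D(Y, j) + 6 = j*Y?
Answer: -656854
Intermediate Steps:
D(Y, j) = -6 + Y*j (D(Y, j) = -6 + j*Y = -6 + Y*j)
r(A, M) = -6 + M - A (r(A, M) = (-6 + A*(-1)) + M = (-6 - A) + M = -6 + M - A)
(-3*(-5 + r(-3, 6)) - 809)*(2032 - 1214) = (-3*(-5 + (-6 + 6 - 1*(-3))) - 809)*(2032 - 1214) = (-3*(-5 + (-6 + 6 + 3)) - 809)*818 = (-3*(-5 + 3) - 809)*818 = (-3*(-2) - 809)*818 = (6 - 809)*818 = -803*818 = -656854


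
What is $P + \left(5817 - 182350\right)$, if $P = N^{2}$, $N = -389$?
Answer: $-25212$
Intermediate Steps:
$P = 151321$ ($P = \left(-389\right)^{2} = 151321$)
$P + \left(5817 - 182350\right) = 151321 + \left(5817 - 182350\right) = 151321 - 176533 = -25212$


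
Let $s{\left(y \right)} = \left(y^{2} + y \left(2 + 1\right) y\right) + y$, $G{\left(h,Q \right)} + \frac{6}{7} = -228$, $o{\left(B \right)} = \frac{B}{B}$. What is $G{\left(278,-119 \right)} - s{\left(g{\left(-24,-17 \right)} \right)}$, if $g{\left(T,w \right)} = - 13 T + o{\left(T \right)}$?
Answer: $- \frac{2746925}{7} \approx -3.9242 \cdot 10^{5}$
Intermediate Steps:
$o{\left(B \right)} = 1$
$G{\left(h,Q \right)} = - \frac{1602}{7}$ ($G{\left(h,Q \right)} = - \frac{6}{7} - 228 = - \frac{1602}{7}$)
$g{\left(T,w \right)} = 1 - 13 T$ ($g{\left(T,w \right)} = - 13 T + 1 = 1 - 13 T$)
$s{\left(y \right)} = y + 4 y^{2}$ ($s{\left(y \right)} = \left(y^{2} + y 3 y\right) + y = \left(y^{2} + 3 y y\right) + y = \left(y^{2} + 3 y^{2}\right) + y = 4 y^{2} + y = y + 4 y^{2}$)
$G{\left(278,-119 \right)} - s{\left(g{\left(-24,-17 \right)} \right)} = - \frac{1602}{7} - \left(1 - -312\right) \left(1 + 4 \left(1 - -312\right)\right) = - \frac{1602}{7} - \left(1 + 312\right) \left(1 + 4 \left(1 + 312\right)\right) = - \frac{1602}{7} - 313 \left(1 + 4 \cdot 313\right) = - \frac{1602}{7} - 313 \left(1 + 1252\right) = - \frac{1602}{7} - 313 \cdot 1253 = - \frac{1602}{7} - 392189 = - \frac{2746925}{7}$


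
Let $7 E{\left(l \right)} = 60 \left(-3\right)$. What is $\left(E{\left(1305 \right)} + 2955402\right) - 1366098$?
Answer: $\frac{11124948}{7} \approx 1.5893 \cdot 10^{6}$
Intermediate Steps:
$E{\left(l \right)} = - \frac{180}{7}$ ($E{\left(l \right)} = \frac{60 \left(-3\right)}{7} = \frac{1}{7} \left(-180\right) = - \frac{180}{7}$)
$\left(E{\left(1305 \right)} + 2955402\right) - 1366098 = \left(- \frac{180}{7} + 2955402\right) - 1366098 = \frac{20687634}{7} - 1366098 = \frac{11124948}{7}$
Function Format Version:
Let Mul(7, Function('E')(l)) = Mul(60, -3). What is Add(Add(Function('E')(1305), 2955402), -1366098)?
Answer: Rational(11124948, 7) ≈ 1.5893e+6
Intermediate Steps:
Function('E')(l) = Rational(-180, 7) (Function('E')(l) = Mul(Rational(1, 7), Mul(60, -3)) = Mul(Rational(1, 7), -180) = Rational(-180, 7))
Add(Add(Function('E')(1305), 2955402), -1366098) = Add(Add(Rational(-180, 7), 2955402), -1366098) = Add(Rational(20687634, 7), -1366098) = Rational(11124948, 7)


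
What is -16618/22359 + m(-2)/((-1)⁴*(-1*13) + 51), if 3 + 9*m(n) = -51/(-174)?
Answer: -3829253/5097852 ≈ -0.75115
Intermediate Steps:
m(n) = -157/522 (m(n) = -⅓ + (-51/(-174))/9 = -⅓ + (-51*(-1/174))/9 = -⅓ + (⅑)*(17/58) = -⅓ + 17/522 = -157/522)
-16618/22359 + m(-2)/((-1)⁴*(-1*13) + 51) = -16618/22359 - 157/(522*((-1)⁴*(-1*13) + 51)) = -16618*1/22359 - 157/(522*(1*(-13) + 51)) = -16618/22359 - 157/(522*(-13 + 51)) = -16618/22359 - 157/522/38 = -16618/22359 - 157/522*1/38 = -16618/22359 - 157/19836 = -3829253/5097852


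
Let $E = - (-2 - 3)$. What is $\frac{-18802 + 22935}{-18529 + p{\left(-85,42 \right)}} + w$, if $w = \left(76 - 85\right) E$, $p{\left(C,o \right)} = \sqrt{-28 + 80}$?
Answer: $- \frac{15526150862}{343323789} - \frac{8266 \sqrt{13}}{343323789} \approx -45.223$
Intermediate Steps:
$E = 5$ ($E = \left(-1\right) \left(-5\right) = 5$)
$p{\left(C,o \right)} = 2 \sqrt{13}$ ($p{\left(C,o \right)} = \sqrt{52} = 2 \sqrt{13}$)
$w = -45$ ($w = \left(76 - 85\right) 5 = \left(-9\right) 5 = -45$)
$\frac{-18802 + 22935}{-18529 + p{\left(-85,42 \right)}} + w = \frac{-18802 + 22935}{-18529 + 2 \sqrt{13}} - 45 = \frac{4133}{-18529 + 2 \sqrt{13}} - 45 = -45 + \frac{4133}{-18529 + 2 \sqrt{13}}$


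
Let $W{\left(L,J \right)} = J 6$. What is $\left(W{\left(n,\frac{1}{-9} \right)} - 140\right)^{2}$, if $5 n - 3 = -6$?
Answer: $\frac{178084}{9} \approx 19787.0$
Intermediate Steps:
$n = - \frac{3}{5}$ ($n = \frac{3}{5} + \frac{1}{5} \left(-6\right) = \frac{3}{5} - \frac{6}{5} = - \frac{3}{5} \approx -0.6$)
$W{\left(L,J \right)} = 6 J$
$\left(W{\left(n,\frac{1}{-9} \right)} - 140\right)^{2} = \left(\frac{6}{-9} - 140\right)^{2} = \left(6 \left(- \frac{1}{9}\right) - 140\right)^{2} = \left(- \frac{2}{3} - 140\right)^{2} = \left(- \frac{422}{3}\right)^{2} = \frac{178084}{9}$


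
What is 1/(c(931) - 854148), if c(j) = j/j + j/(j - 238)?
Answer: -99/84560420 ≈ -1.1708e-6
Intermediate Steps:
c(j) = 1 + j/(-238 + j)
1/(c(931) - 854148) = 1/(2*(-119 + 931)/(-238 + 931) - 854148) = 1/(2*812/693 - 854148) = 1/(2*(1/693)*812 - 854148) = 1/(232/99 - 854148) = 1/(-84560420/99) = -99/84560420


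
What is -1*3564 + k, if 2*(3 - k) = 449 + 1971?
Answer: -4771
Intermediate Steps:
k = -1207 (k = 3 - (449 + 1971)/2 = 3 - 1/2*2420 = 3 - 1210 = -1207)
-1*3564 + k = -1*3564 - 1207 = -3564 - 1207 = -4771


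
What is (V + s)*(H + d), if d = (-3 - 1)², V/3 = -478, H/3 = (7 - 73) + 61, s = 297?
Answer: -1137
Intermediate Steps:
H = -15 (H = 3*((7 - 73) + 61) = 3*(-66 + 61) = 3*(-5) = -15)
V = -1434 (V = 3*(-478) = -1434)
d = 16 (d = (-4)² = 16)
(V + s)*(H + d) = (-1434 + 297)*(-15 + 16) = -1137*1 = -1137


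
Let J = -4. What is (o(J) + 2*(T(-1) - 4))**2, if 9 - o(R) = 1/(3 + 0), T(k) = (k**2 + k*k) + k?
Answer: 64/9 ≈ 7.1111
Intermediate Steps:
T(k) = k + 2*k**2 (T(k) = (k**2 + k**2) + k = 2*k**2 + k = k + 2*k**2)
o(R) = 26/3 (o(R) = 9 - 1/(3 + 0) = 9 - 1/3 = 26/3)
(o(J) + 2*(T(-1) - 4))**2 = (26/3 + 2*(-(1 + 2*(-1)) - 4))**2 = (26/3 + 2*(-(1 - 2) - 4))**2 = (26/3 + 2*(-1*(-1) - 4))**2 = (26/3 + 2*(1 - 4))**2 = (26/3 + 2*(-3))**2 = (26/3 - 6)**2 = (8/3)**2 = 64/9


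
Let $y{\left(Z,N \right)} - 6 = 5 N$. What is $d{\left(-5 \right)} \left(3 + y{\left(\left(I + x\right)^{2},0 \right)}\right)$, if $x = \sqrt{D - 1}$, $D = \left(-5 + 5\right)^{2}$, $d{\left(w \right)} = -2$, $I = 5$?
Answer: $-18$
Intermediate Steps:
$D = 0$ ($D = 0^{2} = 0$)
$x = i$ ($x = \sqrt{0 - 1} = \sqrt{-1} = i \approx 1.0 i$)
$y{\left(Z,N \right)} = 6 + 5 N$
$d{\left(-5 \right)} \left(3 + y{\left(\left(I + x\right)^{2},0 \right)}\right) = - 2 \left(3 + \left(6 + 5 \cdot 0\right)\right) = - 2 \left(3 + \left(6 + 0\right)\right) = - 2 \left(3 + 6\right) = \left(-2\right) 9 = -18$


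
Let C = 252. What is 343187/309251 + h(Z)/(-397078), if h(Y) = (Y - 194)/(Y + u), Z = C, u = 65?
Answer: 21599104234102/19463287819613 ≈ 1.1097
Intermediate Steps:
Z = 252
h(Y) = (-194 + Y)/(65 + Y) (h(Y) = (Y - 194)/(Y + 65) = (-194 + Y)/(65 + Y))
343187/309251 + h(Z)/(-397078) = 343187/309251 + ((-194 + 252)/(65 + 252))/(-397078) = 343187*(1/309251) + (58/317)*(-1/397078) = 343187/309251 + ((1/317)*58)*(-1/397078) = 343187/309251 + (58/317)*(-1/397078) = 343187/309251 - 29/62936863 = 21599104234102/19463287819613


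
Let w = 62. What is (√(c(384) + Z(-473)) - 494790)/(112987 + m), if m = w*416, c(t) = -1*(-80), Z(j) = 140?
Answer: -494790/138779 + 2*√55/138779 ≈ -3.5652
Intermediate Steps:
c(t) = 80
m = 25792 (m = 62*416 = 25792)
(√(c(384) + Z(-473)) - 494790)/(112987 + m) = (√(80 + 140) - 494790)/(112987 + 25792) = (√220 - 494790)/138779 = (2*√55 - 494790)*(1/138779) = (-494790 + 2*√55)*(1/138779) = -494790/138779 + 2*√55/138779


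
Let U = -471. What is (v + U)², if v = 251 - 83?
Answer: 91809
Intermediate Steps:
v = 168
(v + U)² = (168 - 471)² = (-303)² = 91809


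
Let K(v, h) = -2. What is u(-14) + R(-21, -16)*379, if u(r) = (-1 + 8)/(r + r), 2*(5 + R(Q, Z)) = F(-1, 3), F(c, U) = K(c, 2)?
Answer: -9097/4 ≈ -2274.3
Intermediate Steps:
F(c, U) = -2
R(Q, Z) = -6 (R(Q, Z) = -5 + (½)*(-2) = -5 - 1 = -6)
u(r) = 7/(2*r) (u(r) = 7/((2*r)) = 7*(1/(2*r)) = 7/(2*r))
u(-14) + R(-21, -16)*379 = (7/2)/(-14) - 6*379 = (7/2)*(-1/14) - 2274 = -¼ - 2274 = -9097/4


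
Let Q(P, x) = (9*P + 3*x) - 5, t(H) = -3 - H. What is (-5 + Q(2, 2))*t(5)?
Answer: -112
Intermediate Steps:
Q(P, x) = -5 + 3*x + 9*P (Q(P, x) = (3*x + 9*P) - 5 = -5 + 3*x + 9*P)
(-5 + Q(2, 2))*t(5) = (-5 + (-5 + 3*2 + 9*2))*(-3 - 1*5) = (-5 + (-5 + 6 + 18))*(-3 - 5) = (-5 + 19)*(-8) = 14*(-8) = -112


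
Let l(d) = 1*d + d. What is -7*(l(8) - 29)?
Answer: 91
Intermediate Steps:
l(d) = 2*d (l(d) = d + d = 2*d)
-7*(l(8) - 29) = -7*(2*8 - 29) = -7*(16 - 29) = -7*(-13) = 91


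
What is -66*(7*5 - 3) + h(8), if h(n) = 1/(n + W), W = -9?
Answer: -2113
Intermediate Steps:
h(n) = 1/(-9 + n) (h(n) = 1/(n - 9) = 1/(-9 + n))
-66*(7*5 - 3) + h(8) = -66*(7*5 - 3) + 1/(-9 + 8) = -66*(35 - 3) + 1/(-1) = -66*32 - 1 = -2112 - 1 = -2113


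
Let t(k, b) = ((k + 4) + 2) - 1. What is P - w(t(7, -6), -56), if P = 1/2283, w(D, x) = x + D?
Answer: 100453/2283 ≈ 44.000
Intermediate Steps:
t(k, b) = 5 + k (t(k, b) = ((4 + k) + 2) - 1 = (6 + k) - 1 = 5 + k)
w(D, x) = D + x
P = 1/2283 ≈ 0.00043802
P - w(t(7, -6), -56) = 1/2283 - ((5 + 7) - 56) = 1/2283 - (12 - 56) = 1/2283 - 1*(-44) = 1/2283 + 44 = 100453/2283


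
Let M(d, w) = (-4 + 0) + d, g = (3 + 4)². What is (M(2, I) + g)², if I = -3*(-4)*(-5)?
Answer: 2209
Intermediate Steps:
I = -60 (I = 12*(-5) = -60)
g = 49 (g = 7² = 49)
M(d, w) = -4 + d
(M(2, I) + g)² = ((-4 + 2) + 49)² = (-2 + 49)² = 47² = 2209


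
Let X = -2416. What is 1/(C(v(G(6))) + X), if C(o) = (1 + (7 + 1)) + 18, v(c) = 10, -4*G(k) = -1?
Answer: -1/2389 ≈ -0.00041859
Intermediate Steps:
G(k) = 1/4 (G(k) = -1/4*(-1) = 1/4)
C(o) = 27 (C(o) = (1 + 8) + 18 = 9 + 18 = 27)
1/(C(v(G(6))) + X) = 1/(27 - 2416) = 1/(-2389) = -1/2389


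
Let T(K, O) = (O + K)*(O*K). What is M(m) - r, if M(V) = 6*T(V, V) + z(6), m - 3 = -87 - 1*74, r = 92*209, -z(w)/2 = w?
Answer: -47350984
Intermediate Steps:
z(w) = -2*w
r = 19228
T(K, O) = K*O*(K + O) (T(K, O) = (K + O)*(K*O) = K*O*(K + O))
m = -158 (m = 3 + (-87 - 1*74) = 3 + (-87 - 74) = 3 - 161 = -158)
M(V) = -12 + 12*V³ (M(V) = 6*(V*V*(V + V)) - 2*6 = 6*(V*V*(2*V)) - 12 = 6*(2*V³) - 12 = 12*V³ - 12 = -12 + 12*V³)
M(m) - r = (-12 + 12*(-158)³) - 1*19228 = (-12 + 12*(-3944312)) - 19228 = (-12 - 47331744) - 19228 = -47331756 - 19228 = -47350984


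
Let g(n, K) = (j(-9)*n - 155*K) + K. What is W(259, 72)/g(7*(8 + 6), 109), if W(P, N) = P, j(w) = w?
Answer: -37/2524 ≈ -0.014659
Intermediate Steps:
g(n, K) = -154*K - 9*n (g(n, K) = (-9*n - 155*K) + K = (-155*K - 9*n) + K = -154*K - 9*n)
W(259, 72)/g(7*(8 + 6), 109) = 259/(-154*109 - 63*(8 + 6)) = 259/(-16786 - 63*14) = 259/(-16786 - 9*98) = 259/(-16786 - 882) = 259/(-17668) = 259*(-1/17668) = -37/2524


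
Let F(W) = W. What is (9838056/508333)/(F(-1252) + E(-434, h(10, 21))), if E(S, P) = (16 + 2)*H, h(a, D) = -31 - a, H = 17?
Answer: -114396/5591663 ≈ -0.020458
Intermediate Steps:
E(S, P) = 306 (E(S, P) = (16 + 2)*17 = 18*17 = 306)
(9838056/508333)/(F(-1252) + E(-434, h(10, 21))) = (9838056/508333)/(-1252 + 306) = (9838056*(1/508333))/(-946) = (9838056/508333)*(-1/946) = -114396/5591663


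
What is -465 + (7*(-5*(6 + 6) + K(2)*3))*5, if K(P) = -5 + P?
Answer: -2880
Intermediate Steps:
-465 + (7*(-5*(6 + 6) + K(2)*3))*5 = -465 + (7*(-5*(6 + 6) + (-5 + 2)*3))*5 = -465 + (7*(-5*12 - 3*3))*5 = -465 + (7*(-60 - 9))*5 = -465 + (7*(-69))*5 = -465 - 483*5 = -465 - 2415 = -2880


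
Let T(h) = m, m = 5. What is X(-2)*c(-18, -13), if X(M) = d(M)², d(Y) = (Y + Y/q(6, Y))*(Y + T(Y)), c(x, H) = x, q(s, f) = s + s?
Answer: -1521/2 ≈ -760.50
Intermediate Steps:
q(s, f) = 2*s
T(h) = 5
d(Y) = 13*Y*(5 + Y)/12 (d(Y) = (Y + Y/((2*6)))*(Y + 5) = (Y + Y/12)*(5 + Y) = (13*Y/12)*(5 + Y) = 13*Y*(5 + Y)/12)
X(M) = 169*M²*(5 + M)²/144 (X(M) = (13*M*(5 + M)/12)² = 169*M²*(5 + M)²/144)
X(-2)*c(-18, -13) = ((169/144)*(-2)²*(5 - 2)²)*(-18) = ((169/144)*4*3²)*(-18) = ((169/144)*4*9)*(-18) = (169/4)*(-18) = -1521/2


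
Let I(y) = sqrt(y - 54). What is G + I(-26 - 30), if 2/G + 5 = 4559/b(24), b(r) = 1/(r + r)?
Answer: 2/218827 + I*sqrt(110) ≈ 9.1396e-6 + 10.488*I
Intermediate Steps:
I(y) = sqrt(-54 + y)
b(r) = 1/(2*r)
G = 2/218827 (G = 2/(-5 + 4559/(((1/2)/24))) = 2/(-5 + 4559/(((1/2)*(1/24)))) = 2/(-5 + 4559/(1/48)) = 2/(-5 + 4559*48) = 2/(-5 + 218832) = 2/218827 ≈ 9.1396e-6)
G + I(-26 - 30) = 2/218827 + sqrt(-54 + (-26 - 30)) = 2/218827 + sqrt(-54 - 56) = 2/218827 + sqrt(-110) = 2/218827 + I*sqrt(110)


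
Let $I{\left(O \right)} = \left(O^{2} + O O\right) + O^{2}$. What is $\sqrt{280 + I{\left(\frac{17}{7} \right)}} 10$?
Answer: $\frac{10 \sqrt{14587}}{7} \approx 172.54$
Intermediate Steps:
$I{\left(O \right)} = 3 O^{2}$ ($I{\left(O \right)} = \left(O^{2} + O^{2}\right) + O^{2} = 2 O^{2} + O^{2} = 3 O^{2}$)
$\sqrt{280 + I{\left(\frac{17}{7} \right)}} 10 = \sqrt{280 + 3 \left(\frac{17}{7}\right)^{2}} \cdot 10 = \sqrt{280 + 3 \cdot \frac{289}{49}} \cdot 10 = \sqrt{280 + \frac{867}{49}} \cdot 10 = \sqrt{\frac{14587}{49}} \cdot 10 = \frac{\sqrt{14587}}{7} \cdot 10 = \frac{10 \sqrt{14587}}{7}$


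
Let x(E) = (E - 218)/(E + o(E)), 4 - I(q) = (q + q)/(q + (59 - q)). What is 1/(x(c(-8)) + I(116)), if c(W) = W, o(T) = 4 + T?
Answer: 354/6691 ≈ 0.052907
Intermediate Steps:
I(q) = 4 - 2*q/59 (I(q) = 4 - (q + q)/(q + (59 - q)) = 4 - 2*q/59)
x(E) = (-218 + E)/(4 + 2*E) (x(E) = (E - 218)/(E + (4 + E)) = (-218 + E)/(4 + 2*E))
1/(x(c(-8)) + I(116)) = 1/((-218 - 8)/(2*(2 - 8)) + (4 - 2/59*116)) = 1/((½)*(-226)/(-6) + (4 - 232/59)) = 1/((½)*(-⅙)*(-226) + 4/59) = 1/(113/6 + 4/59) = 1/(6691/354) = 354/6691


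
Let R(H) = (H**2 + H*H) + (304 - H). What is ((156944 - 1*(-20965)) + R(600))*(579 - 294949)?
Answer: -264230338810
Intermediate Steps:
R(H) = 304 - H + 2*H**2 (R(H) = (H**2 + H**2) + (304 - H) = 2*H**2 + (304 - H) = 304 - H + 2*H**2)
((156944 - 1*(-20965)) + R(600))*(579 - 294949) = ((156944 - 1*(-20965)) + (304 - 1*600 + 2*600**2))*(579 - 294949) = ((156944 + 20965) + (304 - 600 + 2*360000))*(-294370) = (177909 + (304 - 600 + 720000))*(-294370) = (177909 + 719704)*(-294370) = 897613*(-294370) = -264230338810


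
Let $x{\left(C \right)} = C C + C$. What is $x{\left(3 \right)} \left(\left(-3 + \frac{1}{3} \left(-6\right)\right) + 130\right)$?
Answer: $1500$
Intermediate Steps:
$x{\left(C \right)} = C + C^{2}$ ($x{\left(C \right)} = C^{2} + C = C + C^{2}$)
$x{\left(3 \right)} \left(\left(-3 + \frac{1}{3} \left(-6\right)\right) + 130\right) = 3 \left(1 + 3\right) \left(\left(-3 + \frac{1}{3} \left(-6\right)\right) + 130\right) = 3 \cdot 4 \left(\left(-3 + \frac{1}{3} \left(-6\right)\right) + 130\right) = 12 \left(\left(-3 - 2\right) + 130\right) = 12 \left(-5 + 130\right) = 12 \cdot 125 = 1500$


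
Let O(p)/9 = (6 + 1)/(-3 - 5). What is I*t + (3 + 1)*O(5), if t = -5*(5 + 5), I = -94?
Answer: 9337/2 ≈ 4668.5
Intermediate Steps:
O(p) = -63/8 (O(p) = 9*((6 + 1)/(-3 - 5)) = 9*(7/(-8)) = 9*(7*(-1/8)) = 9*(-7/8) = -63/8)
t = -50 (t = -5*10 = -50)
I*t + (3 + 1)*O(5) = -94*(-50) + (3 + 1)*(-63/8) = 4700 + 4*(-63/8) = 4700 - 63/2 = 9337/2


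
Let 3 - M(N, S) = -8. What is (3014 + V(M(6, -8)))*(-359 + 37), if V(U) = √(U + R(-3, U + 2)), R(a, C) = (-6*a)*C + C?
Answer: -970508 - 322*√258 ≈ -9.7568e+5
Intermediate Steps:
R(a, C) = C - 6*C*a (R(a, C) = -6*C*a + C = C - 6*C*a)
M(N, S) = 11 (M(N, S) = 3 - 1*(-8) = 3 + 8 = 11)
V(U) = √(38 + 20*U) (V(U) = √(U + (U + 2)*(1 - 6*(-3))) = √(U + (2 + U)*(1 + 18)) = √(U + (2 + U)*19) = √(U + (38 + 19*U)) = √(38 + 20*U))
(3014 + V(M(6, -8)))*(-359 + 37) = (3014 + √(38 + 20*11))*(-359 + 37) = (3014 + √(38 + 220))*(-322) = (3014 + √258)*(-322) = -970508 - 322*√258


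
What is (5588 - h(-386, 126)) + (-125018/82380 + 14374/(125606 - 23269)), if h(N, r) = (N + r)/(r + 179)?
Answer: 1436712690320747/257130922830 ≈ 5587.5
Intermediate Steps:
h(N, r) = (N + r)/(179 + r)
(5588 - h(-386, 126)) + (-125018/82380 + 14374/(125606 - 23269)) = (5588 - (-386 + 126)/(179 + 126)) + (-125018/82380 + 14374/(125606 - 23269)) = (5588 - (-260)/305) + (-125018*1/82380 + 14374/102337) = (5588 - (-260)/305) + (-62509/41190 + 14374*(1/102337)) = (5588 - 1*(-52/61)) + (-62509/41190 + 14374/102337) = (5588 + 52/61) - 5804918473/4215261030 = 340920/61 - 5804918473/4215261030 = 1436712690320747/257130922830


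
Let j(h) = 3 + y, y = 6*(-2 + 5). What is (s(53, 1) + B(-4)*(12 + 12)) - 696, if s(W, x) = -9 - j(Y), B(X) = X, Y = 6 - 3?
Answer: -822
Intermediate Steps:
Y = 3
y = 18 (y = 6*3 = 18)
j(h) = 21 (j(h) = 3 + 18 = 21)
s(W, x) = -30 (s(W, x) = -9 - 1*21 = -9 - 21 = -30)
(s(53, 1) + B(-4)*(12 + 12)) - 696 = (-30 - 4*(12 + 12)) - 696 = (-30 - 4*24) - 696 = (-30 - 96) - 696 = -126 - 696 = -822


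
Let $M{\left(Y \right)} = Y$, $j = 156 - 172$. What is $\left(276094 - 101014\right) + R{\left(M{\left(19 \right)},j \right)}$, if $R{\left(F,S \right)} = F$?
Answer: $175099$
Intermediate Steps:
$j = -16$
$\left(276094 - 101014\right) + R{\left(M{\left(19 \right)},j \right)} = \left(276094 - 101014\right) + 19 = 175080 + 19 = 175099$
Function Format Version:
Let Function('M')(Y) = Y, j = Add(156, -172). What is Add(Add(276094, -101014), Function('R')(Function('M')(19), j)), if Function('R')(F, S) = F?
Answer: 175099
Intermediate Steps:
j = -16
Add(Add(276094, -101014), Function('R')(Function('M')(19), j)) = Add(Add(276094, -101014), 19) = Add(175080, 19) = 175099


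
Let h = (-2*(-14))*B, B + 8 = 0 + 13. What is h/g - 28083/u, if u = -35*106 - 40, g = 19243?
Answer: 25758389/3436250 ≈ 7.4961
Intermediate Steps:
u = -3750 (u = -3710 - 40 = -3750)
B = 5 (B = -8 + (0 + 13) = -8 + 13 = 5)
h = 140 (h = -2*(-14)*5 = 28*5 = 140)
h/g - 28083/u = 140/19243 - 28083/(-3750) = 140*(1/19243) - 28083*(-1/3750) = 20/2749 + 9361/1250 = 25758389/3436250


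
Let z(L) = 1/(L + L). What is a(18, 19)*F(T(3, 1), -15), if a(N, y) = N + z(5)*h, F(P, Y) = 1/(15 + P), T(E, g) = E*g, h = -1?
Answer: 179/180 ≈ 0.99444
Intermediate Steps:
z(L) = 1/(2*L)
a(N, y) = -⅒ + N (a(N, y) = N + ((½)/5)*(-1) = N + ((½)*(⅕))*(-1) = N + (⅒)*(-1) = N - ⅒ = -⅒ + N)
a(18, 19)*F(T(3, 1), -15) = (-⅒ + 18)/(15 + 3*1) = 179/(10*(15 + 3)) = (179/10)/18 = (179/10)*(1/18) = 179/180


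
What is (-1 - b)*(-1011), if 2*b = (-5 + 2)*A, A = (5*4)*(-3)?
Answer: 92001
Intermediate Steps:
A = -60 (A = 20*(-3) = -60)
b = 90 (b = ((-5 + 2)*(-60))/2 = (-3*(-60))/2 = (1/2)*180 = 90)
(-1 - b)*(-1011) = (-1 - 1*90)*(-1011) = (-1 - 90)*(-1011) = -91*(-1011) = 92001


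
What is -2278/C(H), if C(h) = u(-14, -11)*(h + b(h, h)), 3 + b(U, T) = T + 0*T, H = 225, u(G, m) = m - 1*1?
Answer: 1139/2682 ≈ 0.42468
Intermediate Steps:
u(G, m) = -1 + m (u(G, m) = m - 1 = -1 + m)
b(U, T) = -3 + T (b(U, T) = -3 + (T + 0*T) = -3 + (T + 0) = -3 + T)
C(h) = 36 - 24*h (C(h) = (-1 - 11)*(h + (-3 + h)) = -12*(-3 + 2*h) = 36 - 24*h)
-2278/C(H) = -2278/(36 - 24*225) = -2278/(36 - 5400) = -2278/(-5364) = -2278*(-1/5364) = 1139/2682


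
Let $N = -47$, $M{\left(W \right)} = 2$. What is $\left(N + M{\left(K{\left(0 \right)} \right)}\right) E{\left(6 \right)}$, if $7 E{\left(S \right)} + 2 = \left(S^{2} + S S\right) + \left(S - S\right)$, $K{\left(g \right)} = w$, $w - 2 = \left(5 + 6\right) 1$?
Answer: $-450$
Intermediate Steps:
$w = 13$ ($w = 2 + \left(5 + 6\right) 1 = 2 + 11 \cdot 1 = 2 + 11 = 13$)
$K{\left(g \right)} = 13$
$E{\left(S \right)} = - \frac{2}{7} + \frac{2 S^{2}}{7}$ ($E{\left(S \right)} = - \frac{2}{7} + \frac{\left(S^{2} + S S\right) + \left(S - S\right)}{7} = - \frac{2}{7} + \frac{\left(S^{2} + S^{2}\right) + 0}{7} = - \frac{2}{7} + \frac{2 S^{2} + 0}{7} = - \frac{2}{7} + \frac{2 S^{2}}{7}$)
$\left(N + M{\left(K{\left(0 \right)} \right)}\right) E{\left(6 \right)} = \left(-47 + 2\right) \left(- \frac{2}{7} + \frac{2 \cdot 6^{2}}{7}\right) = - 45 \left(- \frac{2}{7} + \frac{2}{7} \cdot 36\right) = - 45 \left(- \frac{2}{7} + \frac{72}{7}\right) = \left(-45\right) 10 = -450$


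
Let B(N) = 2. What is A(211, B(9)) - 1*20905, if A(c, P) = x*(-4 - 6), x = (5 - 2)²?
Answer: -20995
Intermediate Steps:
x = 9 (x = 3² = 9)
A(c, P) = -90 (A(c, P) = 9*(-4 - 6) = 9*(-10) = -90)
A(211, B(9)) - 1*20905 = -90 - 1*20905 = -90 - 20905 = -20995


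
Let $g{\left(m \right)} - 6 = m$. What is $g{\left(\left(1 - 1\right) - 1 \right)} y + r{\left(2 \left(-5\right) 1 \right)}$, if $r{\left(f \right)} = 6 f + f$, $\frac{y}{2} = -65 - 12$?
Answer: $-840$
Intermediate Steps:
$g{\left(m \right)} = 6 + m$
$y = -154$ ($y = 2 \left(-65 - 12\right) = 2 \left(-77\right) = -154$)
$r{\left(f \right)} = 7 f$
$g{\left(\left(1 - 1\right) - 1 \right)} y + r{\left(2 \left(-5\right) 1 \right)} = \left(6 + \left(\left(1 - 1\right) - 1\right)\right) \left(-154\right) + 7 \cdot 2 \left(-5\right) 1 = \left(6 + \left(0 - 1\right)\right) \left(-154\right) + 7 \left(\left(-10\right) 1\right) = \left(6 - 1\right) \left(-154\right) + 7 \left(-10\right) = 5 \left(-154\right) - 70 = -770 - 70 = -840$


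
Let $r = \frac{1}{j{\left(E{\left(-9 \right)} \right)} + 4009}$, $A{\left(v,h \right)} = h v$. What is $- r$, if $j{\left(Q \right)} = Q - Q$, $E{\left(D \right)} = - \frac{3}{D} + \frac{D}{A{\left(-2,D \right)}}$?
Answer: $- \frac{1}{4009} \approx -0.00024944$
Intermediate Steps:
$E{\left(D \right)} = - \frac{1}{2} - \frac{3}{D}$ ($E{\left(D \right)} = - \frac{3}{D} + \frac{D}{D \left(-2\right)} = - \frac{3}{D} + \frac{D}{\left(-2\right) D} = - \frac{3}{D} + D \left(- \frac{1}{2 D}\right) = - \frac{3}{D} - \frac{1}{2} = - \frac{1}{2} - \frac{3}{D}$)
$j{\left(Q \right)} = 0$
$r = \frac{1}{4009}$ ($r = \frac{1}{0 + 4009} = \frac{1}{4009} \approx 0.00024944$)
$- r = \left(-1\right) \frac{1}{4009} = - \frac{1}{4009}$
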